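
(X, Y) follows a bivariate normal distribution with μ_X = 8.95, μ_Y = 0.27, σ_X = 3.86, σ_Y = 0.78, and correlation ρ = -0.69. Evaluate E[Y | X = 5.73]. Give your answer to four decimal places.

The regression of Y on X has slope ρ·σ_Y/σ_X and passes through (μ_X, μ_Y).
E[Y | X=5.73] = 0.27 + (-0.69)·(0.78/3.86)·(5.73 − (8.95)) = 0.27 + (-0.13943)·(-3.22) = 0.7190.

0.7190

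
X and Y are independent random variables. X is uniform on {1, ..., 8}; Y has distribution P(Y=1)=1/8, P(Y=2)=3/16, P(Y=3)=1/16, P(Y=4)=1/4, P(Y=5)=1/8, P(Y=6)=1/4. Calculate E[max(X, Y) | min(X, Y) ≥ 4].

157/25

P(min(X, Y) ≥ 4) = 25/64.
Summing max(X,Y)·P(x,y) over outcomes with min(X, Y) ≥ 4 gives 157/64.
E[max(X, Y) | min(X, Y) ≥ 4] = (157/64) / (25/64) = 157/25.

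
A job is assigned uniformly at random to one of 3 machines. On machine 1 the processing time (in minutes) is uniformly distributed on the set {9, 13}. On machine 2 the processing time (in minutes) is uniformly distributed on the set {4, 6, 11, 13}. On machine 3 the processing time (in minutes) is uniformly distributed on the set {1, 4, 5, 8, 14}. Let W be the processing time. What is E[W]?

259/30

E[W | machine 1] = (9+13)/2 = 11.
E[W | machine 2] = (4+6+11+13)/4 = 17/2.
E[W | machine 3] = (1+4+5+8+14)/5 = 32/5.
E[W] = (1/3)·(11) + (1/3)·(17/2) + (1/3)·(32/5) = 259/30.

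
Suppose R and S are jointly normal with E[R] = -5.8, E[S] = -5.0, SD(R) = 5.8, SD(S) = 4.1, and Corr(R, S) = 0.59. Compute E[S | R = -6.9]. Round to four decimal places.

-5.4588

The regression of S on R has slope ρ·σ_S/σ_R and passes through (μ_R, μ_S).
E[S | R=-6.9] = -5.0 + (0.59)·(4.1/5.8)·(-6.9 − (-5.8)) = -5.0 + (0.41707)·(-1.1) = -5.4588.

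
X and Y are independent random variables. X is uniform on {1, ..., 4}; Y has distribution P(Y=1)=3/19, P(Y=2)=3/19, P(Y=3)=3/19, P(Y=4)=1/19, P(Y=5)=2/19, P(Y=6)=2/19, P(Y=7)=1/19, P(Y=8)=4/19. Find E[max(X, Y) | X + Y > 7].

P(X + Y > 7) = 31/76.
Summing max(X,Y)·P(x,y) over outcomes with X + Y > 7 gives 54/19.
E[max(X, Y) | X + Y > 7] = (54/19) / (31/76) = 216/31.

216/31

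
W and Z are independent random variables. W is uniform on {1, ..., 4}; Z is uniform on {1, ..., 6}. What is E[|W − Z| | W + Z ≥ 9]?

Outcomes with W + Z ≥ 9: (3,6), (4,5), (4,6), each with probability 1/24.
E[|W − Z| | W + Z ≥ 9] = (3 + 1 + 2) / 3 = 2.

2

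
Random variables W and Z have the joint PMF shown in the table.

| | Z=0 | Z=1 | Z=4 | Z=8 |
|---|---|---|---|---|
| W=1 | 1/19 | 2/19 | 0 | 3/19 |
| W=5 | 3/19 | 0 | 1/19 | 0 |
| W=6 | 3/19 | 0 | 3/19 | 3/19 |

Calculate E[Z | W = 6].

4

P(W = 6) = 9/19.
Summing Z·P(W=x,Z=y) over the conditioning event gives 36/19.
E[Z | W = 6] = (36/19) / (9/19) = 4.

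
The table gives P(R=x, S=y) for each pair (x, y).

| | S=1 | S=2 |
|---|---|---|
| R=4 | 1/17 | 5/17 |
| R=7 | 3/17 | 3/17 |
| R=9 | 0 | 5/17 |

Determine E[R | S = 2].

86/13

P(S = 2) = 13/17.
Σ R·P over the event = 4·(5/17) + 7·(3/17) + 9·(5/17) = 86/17.
E[R | S = 2] = (86/17) / (13/17) = 86/13.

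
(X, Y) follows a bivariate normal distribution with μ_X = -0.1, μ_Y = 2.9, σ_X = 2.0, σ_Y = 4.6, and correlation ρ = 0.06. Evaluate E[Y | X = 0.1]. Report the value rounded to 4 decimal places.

E[Y | X=x] = μ_Y + ρ(σ_Y/σ_X)(x − μ_X) for jointly normal variables.
E[Y | X=0.1] = 2.9 + (0.06)·(4.6/2.0)·(0.1 − (-0.1)) = 2.9 + (0.138)·(0.2) = 2.9276.

2.9276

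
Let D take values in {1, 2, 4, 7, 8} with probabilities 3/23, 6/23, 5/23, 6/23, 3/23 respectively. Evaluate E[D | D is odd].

P(D is odd) = 9/23.
Σ over the event: 1·3/23 + 7·6/23 = 45/23.
E[D | D is odd] = (45/23) / (9/23) = 5.

5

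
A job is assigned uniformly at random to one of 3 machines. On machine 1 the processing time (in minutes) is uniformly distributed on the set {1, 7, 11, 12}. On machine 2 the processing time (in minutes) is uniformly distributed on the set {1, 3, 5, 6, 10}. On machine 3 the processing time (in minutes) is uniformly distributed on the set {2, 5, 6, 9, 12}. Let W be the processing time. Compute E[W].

391/60

E[W | machine 1] = (1+7+11+12)/4 = 31/4.
E[W | machine 2] = (1+3+5+6+10)/5 = 5.
E[W | machine 3] = (2+5+6+9+12)/5 = 34/5.
E[W] = (1/3)·(31/4) + (1/3)·(5) + (1/3)·(34/5) = 391/60.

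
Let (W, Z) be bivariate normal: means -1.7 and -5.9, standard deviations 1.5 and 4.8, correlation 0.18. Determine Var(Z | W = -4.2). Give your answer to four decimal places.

22.2935

Var(Z | W=x) = (1 − ρ²)·σ_Z².
Var(Z | W=-4.2) = (4.8)²·(1 − (0.18)²) = 23.04·0.9676 = 22.2935.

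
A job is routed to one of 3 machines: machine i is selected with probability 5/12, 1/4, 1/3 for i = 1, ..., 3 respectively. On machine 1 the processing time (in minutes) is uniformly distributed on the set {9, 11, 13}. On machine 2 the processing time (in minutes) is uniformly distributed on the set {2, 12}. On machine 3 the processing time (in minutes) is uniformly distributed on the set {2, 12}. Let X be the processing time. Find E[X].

E[X | machine 1] = (9+11+13)/3 = 11.
E[X | machine 2] = (2+12)/2 = 7.
E[X | machine 3] = (2+12)/2 = 7.
By the law of total expectation,
E[X] = (5/12)·(11) + (1/4)·(7) + (1/3)·(7) = 26/3.

26/3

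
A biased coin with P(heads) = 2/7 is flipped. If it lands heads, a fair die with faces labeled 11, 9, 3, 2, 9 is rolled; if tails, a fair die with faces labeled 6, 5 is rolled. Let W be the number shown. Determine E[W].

411/70

E[W | heads] = (11+9+3+2+9)/5 = 34/5.
E[W | tails] = (6+5)/2 = 11/2.
By the law of total expectation,
E[W] = (2/7)·(34/5) + (5/7)·(11/2) = 411/70.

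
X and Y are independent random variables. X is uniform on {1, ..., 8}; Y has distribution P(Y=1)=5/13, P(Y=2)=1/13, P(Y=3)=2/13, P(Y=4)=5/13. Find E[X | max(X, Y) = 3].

5/2

P(max(X, Y) = 3) = 3/26.
Summing X·P(x,y) over outcomes with max(X, Y) = 3 gives 15/52.
E[X | max(X, Y) = 3] = (15/52) / (3/26) = 5/2.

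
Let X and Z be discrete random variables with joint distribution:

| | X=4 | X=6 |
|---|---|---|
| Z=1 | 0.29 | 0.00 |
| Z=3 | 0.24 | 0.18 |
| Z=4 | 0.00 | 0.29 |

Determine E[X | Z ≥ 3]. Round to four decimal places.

P(Z ≥ 3) = 0.71.
Σ X·P over the event = 4·(0.24) + 6·(0.18) + 6·(0.29) = 3.78.
E[X | Z ≥ 3] = (3.78) / (0.71) = 5.3239.

5.3239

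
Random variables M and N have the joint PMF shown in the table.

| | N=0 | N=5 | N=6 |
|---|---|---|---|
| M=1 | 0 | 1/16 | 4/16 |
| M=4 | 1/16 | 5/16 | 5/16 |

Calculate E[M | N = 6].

P(N = 6) = 9/16.
Summing M·P(M=x,N=y) over the conditioning event gives 3/2.
E[M | N = 6] = (3/2) / (9/16) = 8/3.

8/3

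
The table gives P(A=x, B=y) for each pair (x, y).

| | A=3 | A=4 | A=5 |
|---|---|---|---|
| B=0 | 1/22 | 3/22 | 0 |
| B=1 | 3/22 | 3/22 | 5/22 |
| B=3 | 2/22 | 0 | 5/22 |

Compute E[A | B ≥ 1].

P(B ≥ 1) = 9/11.
Σ A·P over the event = 3·(3/22) + 3·(2/22) + 4·(3/22) + 5·(5/22) + 5·(5/22) = 7/2.
E[A | B ≥ 1] = (7/2) / (9/11) = 77/18.

77/18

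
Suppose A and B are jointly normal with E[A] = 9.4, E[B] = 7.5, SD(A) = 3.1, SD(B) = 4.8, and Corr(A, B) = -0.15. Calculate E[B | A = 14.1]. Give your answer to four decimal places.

For a bivariate normal, E[B | A=x] = μ_B + ρ·(σ_B/σ_A)·(x − μ_A).
E[B | A=14.1] = 7.5 + (-0.15)·(4.8/3.1)·(14.1 − (9.4)) = 7.5 + (-0.23226)·(4.7) = 6.4084.

6.4084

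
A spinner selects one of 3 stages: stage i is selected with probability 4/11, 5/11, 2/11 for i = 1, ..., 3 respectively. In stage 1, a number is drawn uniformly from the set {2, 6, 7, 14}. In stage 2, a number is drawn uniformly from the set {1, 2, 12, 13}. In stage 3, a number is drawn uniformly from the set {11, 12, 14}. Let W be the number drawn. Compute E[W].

E[W | stage 1] = (2+6+7+14)/4 = 29/4.
E[W | stage 2] = (1+2+12+13)/4 = 7.
E[W | stage 3] = (11+12+14)/3 = 37/3.
E[W] = (4/11)·(29/4) + (5/11)·(7) + (2/11)·(37/3) = 266/33.

266/33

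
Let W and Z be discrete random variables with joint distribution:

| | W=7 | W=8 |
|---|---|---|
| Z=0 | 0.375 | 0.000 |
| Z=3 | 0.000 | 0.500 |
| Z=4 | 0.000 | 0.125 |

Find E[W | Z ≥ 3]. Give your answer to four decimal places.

P(Z ≥ 3) = 0.625.
Σ W·P over the event = 8·(0.500) + 8·(0.125) = 5.000.
E[W | Z ≥ 3] = (5.000) / (0.625) = 8.0000.

8.0000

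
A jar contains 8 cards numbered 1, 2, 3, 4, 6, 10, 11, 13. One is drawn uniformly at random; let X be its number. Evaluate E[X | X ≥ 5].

P(X ≥ 5) = 1/2.
Σ over the event: 6·1/8 + 10·1/8 + 11·1/8 + 13·1/8 = 5.
E[X | X ≥ 5] = (5) / (1/2) = 10.

10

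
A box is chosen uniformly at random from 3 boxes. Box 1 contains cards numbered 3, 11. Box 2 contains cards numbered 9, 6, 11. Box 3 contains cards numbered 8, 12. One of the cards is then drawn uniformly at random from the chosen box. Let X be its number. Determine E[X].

77/9

E[X | box 1] = (3+11)/2 = 7.
E[X | box 2] = (9+6+11)/3 = 26/3.
E[X | box 3] = (8+12)/2 = 10.
By the law of total expectation,
E[X] = (1/3)·(7) + (1/3)·(26/3) + (1/3)·(10) = 77/9.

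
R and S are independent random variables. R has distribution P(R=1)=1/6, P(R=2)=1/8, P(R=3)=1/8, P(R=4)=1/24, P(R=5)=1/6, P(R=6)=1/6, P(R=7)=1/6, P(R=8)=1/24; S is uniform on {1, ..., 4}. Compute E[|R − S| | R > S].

P(R > S) = 2/3.
Summing |R−S|·P(x,y) over outcomes with R > S gives 13/6.
E[|R − S| | R > S] = (13/6) / (2/3) = 13/4.

13/4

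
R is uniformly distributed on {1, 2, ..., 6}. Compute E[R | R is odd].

3

Given R is odd, R is equally likely to be any of {1, 3, 5}.
E[R | R is odd] = (1 + 3 + 5) / 3 = 3.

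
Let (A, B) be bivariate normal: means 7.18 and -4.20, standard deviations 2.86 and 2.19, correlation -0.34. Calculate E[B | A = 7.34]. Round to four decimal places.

E[B | A=x] = μ_B + ρ(σ_B/σ_A)(x − μ_A) for jointly normal variables.
E[B | A=7.34] = -4.20 + (-0.34)·(2.19/2.86)·(7.34 − (7.18)) = -4.20 + (-0.26035)·(0.16) = -4.2417.

-4.2417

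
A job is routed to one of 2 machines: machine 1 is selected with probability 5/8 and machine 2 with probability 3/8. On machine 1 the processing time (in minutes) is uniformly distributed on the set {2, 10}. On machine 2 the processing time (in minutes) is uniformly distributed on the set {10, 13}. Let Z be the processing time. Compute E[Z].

129/16

E[Z | machine 1] = (2+10)/2 = 6.
E[Z | machine 2] = (10+13)/2 = 23/2.
E[Z] = (5/8)·(6) + (3/8)·(23/2) = 129/16.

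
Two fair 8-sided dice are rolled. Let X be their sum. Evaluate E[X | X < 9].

6

P(X < 9) = 7/16.
Σ over the event: 2·1/64 + 3·1/32 + 4·3/64 + 5·1/16 + 6·5/64 + 7·3/32 + 8·7/64 = 21/8.
E[X | X < 9] = (21/8) / (7/16) = 6.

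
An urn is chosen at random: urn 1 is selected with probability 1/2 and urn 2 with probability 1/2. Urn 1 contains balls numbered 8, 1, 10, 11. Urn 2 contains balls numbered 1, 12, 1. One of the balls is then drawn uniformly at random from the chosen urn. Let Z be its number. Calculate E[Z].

E[Z | urn 1] = (8+1+10+11)/4 = 15/2.
E[Z | urn 2] = (1+12+1)/3 = 14/3.
By the law of total expectation,
E[Z] = (1/2)·(15/2) + (1/2)·(14/3) = 73/12.

73/12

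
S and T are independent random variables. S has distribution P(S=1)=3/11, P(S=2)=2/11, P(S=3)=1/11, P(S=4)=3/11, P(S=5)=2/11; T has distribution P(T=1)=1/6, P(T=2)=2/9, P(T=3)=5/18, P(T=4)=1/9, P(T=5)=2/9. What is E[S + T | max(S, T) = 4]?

169/27

P(max(S, T) = 4) = 3/11.
Summing (S+T)·P(x,y) over outcomes with max(S, T) = 4 gives 169/99.
E[S + T | max(S, T) = 4] = (169/99) / (3/11) = 169/27.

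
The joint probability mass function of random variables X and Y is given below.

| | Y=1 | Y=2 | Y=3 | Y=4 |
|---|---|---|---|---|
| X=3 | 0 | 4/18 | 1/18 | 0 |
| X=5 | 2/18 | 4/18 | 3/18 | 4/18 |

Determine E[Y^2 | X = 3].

P(X = 3) = 5/18.
Summing Y^2·P(X=x,Y=y) over the conditioning event gives 25/18.
E[Y^2 | X = 3] = (25/18) / (5/18) = 5.

5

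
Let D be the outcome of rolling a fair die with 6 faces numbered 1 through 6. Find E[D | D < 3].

Given D < 3, D is equally likely to be any of {1, 2}.
E[D | D < 3] = (1 + 2) / 2 = 3/2.

3/2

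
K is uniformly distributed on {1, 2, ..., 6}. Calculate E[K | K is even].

Given K is even, K is equally likely to be any of {2, 4, 6}.
E[K | K is even] = (2 + 4 + 6) / 3 = 4.

4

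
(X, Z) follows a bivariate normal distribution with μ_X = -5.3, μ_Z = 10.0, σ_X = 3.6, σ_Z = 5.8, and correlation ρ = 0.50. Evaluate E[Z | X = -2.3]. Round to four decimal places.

E[Z | X=x] = μ_Z + ρ(σ_Z/σ_X)(x − μ_X) for jointly normal variables.
E[Z | X=-2.3] = 10.0 + (0.50)·(5.8/3.6)·(-2.3 − (-5.3)) = 10.0 + (0.80556)·(3) = 12.4167.

12.4167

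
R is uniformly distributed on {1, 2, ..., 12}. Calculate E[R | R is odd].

6

Given R is odd, R is equally likely to be any of {1, 3, 5, 7, 9, 11}.
E[R | R is odd] = (1 + 3 + 5 + 7 + 9 + 11) / 6 = 6.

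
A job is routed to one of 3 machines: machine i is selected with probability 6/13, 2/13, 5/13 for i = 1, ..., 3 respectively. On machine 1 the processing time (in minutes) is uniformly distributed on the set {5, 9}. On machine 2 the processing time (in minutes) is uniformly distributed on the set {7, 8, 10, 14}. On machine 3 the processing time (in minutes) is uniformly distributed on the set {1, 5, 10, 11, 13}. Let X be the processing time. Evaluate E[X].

203/26

E[X | machine 1] = (5+9)/2 = 7.
E[X | machine 2] = (7+8+10+14)/4 = 39/4.
E[X | machine 3] = (1+5+10+11+13)/5 = 8.
By the law of total expectation,
E[X] = (6/13)·(7) + (2/13)·(39/4) + (5/13)·(8) = 203/26.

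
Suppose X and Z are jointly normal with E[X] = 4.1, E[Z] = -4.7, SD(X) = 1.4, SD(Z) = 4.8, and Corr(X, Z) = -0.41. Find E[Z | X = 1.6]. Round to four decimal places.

-1.1857

For a bivariate normal, E[Z | X=x] = μ_Z + ρ·(σ_Z/σ_X)·(x − μ_X).
E[Z | X=1.6] = -4.7 + (-0.41)·(4.8/1.4)·(1.6 − (4.1)) = -4.7 + (-1.40571)·(-2.5) = -1.1857.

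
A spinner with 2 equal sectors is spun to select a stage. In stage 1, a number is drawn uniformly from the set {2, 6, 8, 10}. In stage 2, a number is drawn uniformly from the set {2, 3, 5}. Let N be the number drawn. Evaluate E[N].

E[N | stage 1] = (2+6+8+10)/4 = 13/2.
E[N | stage 2] = (2+3+5)/3 = 10/3.
E[N] = (1/2)·(13/2) + (1/2)·(10/3) = 59/12.

59/12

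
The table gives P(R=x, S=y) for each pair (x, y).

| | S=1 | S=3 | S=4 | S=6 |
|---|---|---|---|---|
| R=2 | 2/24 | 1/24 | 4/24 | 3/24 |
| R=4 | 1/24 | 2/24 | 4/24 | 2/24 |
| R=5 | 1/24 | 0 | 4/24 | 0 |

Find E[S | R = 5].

17/5

P(R = 5) = 5/24.
Σ S·P over the event = 1·(1/24) + 4·(4/24) = 17/24.
E[S | R = 5] = (17/24) / (5/24) = 17/5.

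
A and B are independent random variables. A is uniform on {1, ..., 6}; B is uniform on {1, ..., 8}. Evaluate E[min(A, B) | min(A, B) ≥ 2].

24/7

P(min(A, B) ≥ 2) = 35/48.
Summing min(A,B)·P(x,y) over outcomes with min(A, B) ≥ 2 gives 5/2.
E[min(A, B) | min(A, B) ≥ 2] = (5/2) / (35/48) = 24/7.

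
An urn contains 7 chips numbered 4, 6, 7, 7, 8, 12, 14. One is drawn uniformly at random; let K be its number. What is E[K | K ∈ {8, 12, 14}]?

34/3

P(K ∈ {8, 12, 14}) = 3/7.
Σ over the event: 8·1/7 + 12·1/7 + 14·1/7 = 34/7.
E[K | K ∈ {8, 12, 14}] = (34/7) / (3/7) = 34/3.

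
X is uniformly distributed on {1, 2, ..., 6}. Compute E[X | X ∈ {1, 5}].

3

P(X ∈ {1, 5}) = 1/3.
Σ over the event: 1·1/6 + 5·1/6 = 1.
E[X | X ∈ {1, 5}] = (1) / (1/3) = 3.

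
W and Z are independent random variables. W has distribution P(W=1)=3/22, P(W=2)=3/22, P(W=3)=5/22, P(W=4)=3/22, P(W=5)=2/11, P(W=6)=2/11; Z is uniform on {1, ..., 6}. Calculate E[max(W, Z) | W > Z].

136/29

P(W > Z) = 29/66.
Summing max(W,Z)·P(x,y) over outcomes with W > Z gives 68/33.
E[max(W, Z) | W > Z] = (68/33) / (29/66) = 136/29.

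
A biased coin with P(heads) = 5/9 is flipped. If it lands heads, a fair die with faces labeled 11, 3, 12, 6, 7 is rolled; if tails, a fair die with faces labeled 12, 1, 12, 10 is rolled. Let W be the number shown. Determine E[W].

74/9

E[W | heads] = (11+3+12+6+7)/5 = 39/5.
E[W | tails] = (12+1+12+10)/4 = 35/4.
E[W] = (5/9)·(39/5) + (4/9)·(35/4) = 74/9.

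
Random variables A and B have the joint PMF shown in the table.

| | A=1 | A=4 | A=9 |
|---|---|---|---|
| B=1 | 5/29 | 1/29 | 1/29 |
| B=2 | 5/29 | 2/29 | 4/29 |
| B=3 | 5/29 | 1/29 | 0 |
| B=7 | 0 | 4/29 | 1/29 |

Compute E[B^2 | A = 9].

P(A = 9) = 6/29.
Summing B^2·P(A=x,B=y) over the conditioning event gives 66/29.
E[B^2 | A = 9] = (66/29) / (6/29) = 11.

11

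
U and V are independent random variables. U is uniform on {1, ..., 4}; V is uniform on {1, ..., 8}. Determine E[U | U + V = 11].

7/2

Outcomes with U + V = 11: (3,8), (4,7), each with probability 1/32.
E[U | U + V = 11] = (3 + 4) / 2 = 7/2.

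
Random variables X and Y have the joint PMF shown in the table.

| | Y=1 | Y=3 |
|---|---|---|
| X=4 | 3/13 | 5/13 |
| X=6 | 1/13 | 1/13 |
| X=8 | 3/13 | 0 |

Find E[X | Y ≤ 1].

P(Y ≤ 1) = 7/13.
Σ X·P over the event = 4·(3/13) + 6·(1/13) + 8·(3/13) = 42/13.
E[X | Y ≤ 1] = (42/13) / (7/13) = 6.

6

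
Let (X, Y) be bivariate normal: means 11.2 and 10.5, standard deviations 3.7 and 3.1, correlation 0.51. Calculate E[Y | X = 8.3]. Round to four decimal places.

9.2608

E[Y | X=x] = μ_Y + ρ(σ_Y/σ_X)(x − μ_X) for jointly normal variables.
E[Y | X=8.3] = 10.5 + (0.51)·(3.1/3.7)·(8.3 − (11.2)) = 10.5 + (0.4273)·(-2.9) = 9.2608.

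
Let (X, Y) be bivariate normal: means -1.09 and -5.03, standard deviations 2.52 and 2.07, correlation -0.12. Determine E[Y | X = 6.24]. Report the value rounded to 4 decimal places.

-5.7525

For a bivariate normal, E[Y | X=x] = μ_Y + ρ·(σ_Y/σ_X)·(x − μ_X).
E[Y | X=6.24] = -5.03 + (-0.12)·(2.07/2.52)·(6.24 − (-1.09)) = -5.03 + (-0.098571)·(7.33) = -5.7525.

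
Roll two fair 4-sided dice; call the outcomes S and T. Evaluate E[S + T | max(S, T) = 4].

44/7

Outcomes with max(S, T) = 4: (1,4), (2,4), (3,4), (4,1), (4,2), (4,3), (4,4), each with probability 1/16.
E[S + T | max(S, T) = 4] = (5 + 6 + 7 + 5 + 6 + 7 + 8) / 7 = 44/7.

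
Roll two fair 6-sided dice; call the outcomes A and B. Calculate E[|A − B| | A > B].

7/3

P(A > B) = 5/12.
Summing |A−B|·P(x,y) over outcomes with A > B gives 35/36.
E[|A − B| | A > B] = (35/36) / (5/12) = 7/3.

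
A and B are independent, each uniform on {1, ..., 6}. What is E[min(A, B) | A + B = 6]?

Outcomes with A + B = 6: (1,5), (2,4), (3,3), (4,2), (5,1), each with probability 1/36.
E[min(A, B) | A + B = 6] = (1 + 2 + 3 + 2 + 1) / 5 = 9/5.

9/5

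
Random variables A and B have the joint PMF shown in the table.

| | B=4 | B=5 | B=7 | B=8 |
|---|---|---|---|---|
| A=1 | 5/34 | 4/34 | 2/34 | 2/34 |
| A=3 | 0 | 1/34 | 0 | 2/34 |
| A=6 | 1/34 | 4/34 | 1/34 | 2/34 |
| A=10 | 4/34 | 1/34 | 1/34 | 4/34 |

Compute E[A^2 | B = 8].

246/5

P(B = 8) = 5/17.
Σ A^2·P over the event = 1·(2/34) + 9·(2/34) + 36·(2/34) + 100·(4/34) = 246/17.
E[A^2 | B = 8] = (246/17) / (5/17) = 246/5.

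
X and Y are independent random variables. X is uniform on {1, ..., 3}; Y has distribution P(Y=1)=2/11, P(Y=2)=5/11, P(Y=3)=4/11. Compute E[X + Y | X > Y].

P(X > Y) = 3/11.
Summing (X+Y)·P(x,y) over outcomes with X > Y gives 13/11.
E[X + Y | X > Y] = (13/11) / (3/11) = 13/3.

13/3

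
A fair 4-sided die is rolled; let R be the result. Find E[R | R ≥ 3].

7/2

Given R ≥ 3, R is equally likely to be any of {3, 4}.
E[R | R ≥ 3] = (3 + 4) / 2 = 7/2.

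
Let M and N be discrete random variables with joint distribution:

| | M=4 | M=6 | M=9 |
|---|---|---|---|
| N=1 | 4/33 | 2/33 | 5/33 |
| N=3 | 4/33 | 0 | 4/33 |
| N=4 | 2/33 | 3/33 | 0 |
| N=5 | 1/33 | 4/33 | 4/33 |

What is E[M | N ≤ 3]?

125/19

P(N ≤ 3) = 19/33.
Σ M·P over the event = 4·(4/33) + 4·(4/33) + 6·(2/33) + 9·(5/33) + 9·(4/33) = 125/33.
E[M | N ≤ 3] = (125/33) / (19/33) = 125/19.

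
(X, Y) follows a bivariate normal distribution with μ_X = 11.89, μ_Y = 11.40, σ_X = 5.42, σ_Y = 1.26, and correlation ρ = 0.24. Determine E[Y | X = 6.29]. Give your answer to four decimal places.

11.0876

For a bivariate normal, E[Y | X=x] = μ_Y + ρ·(σ_Y/σ_X)·(x − μ_X).
E[Y | X=6.29] = 11.40 + (0.24)·(1.26/5.42)·(6.29 − (11.89)) = 11.40 + (0.055793)·(-5.6) = 11.0876.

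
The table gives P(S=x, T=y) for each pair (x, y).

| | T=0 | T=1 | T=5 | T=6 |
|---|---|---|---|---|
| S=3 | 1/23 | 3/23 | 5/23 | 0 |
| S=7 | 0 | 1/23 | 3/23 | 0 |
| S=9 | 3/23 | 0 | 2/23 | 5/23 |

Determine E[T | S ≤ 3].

P(S ≤ 3) = 9/23.
Σ T·P over the event = 0·(1/23) + 1·(3/23) + 5·(5/23) = 28/23.
E[T | S ≤ 3] = (28/23) / (9/23) = 28/9.

28/9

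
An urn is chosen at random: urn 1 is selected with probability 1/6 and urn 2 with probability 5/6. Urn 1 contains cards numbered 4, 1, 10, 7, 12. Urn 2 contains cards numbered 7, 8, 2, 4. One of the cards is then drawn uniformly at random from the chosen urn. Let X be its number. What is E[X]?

E[X | urn 1] = (4+1+10+7+12)/5 = 34/5.
E[X | urn 2] = (7+8+2+4)/4 = 21/4.
By the law of total expectation,
E[X] = (1/6)·(34/5) + (5/6)·(21/4) = 661/120.

661/120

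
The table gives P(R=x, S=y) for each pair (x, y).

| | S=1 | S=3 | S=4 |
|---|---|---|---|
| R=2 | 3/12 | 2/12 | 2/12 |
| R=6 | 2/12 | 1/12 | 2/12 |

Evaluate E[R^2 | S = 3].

44/3

P(S = 3) = 1/4.
Σ R^2·P over the event = 4·(2/12) + 36·(1/12) = 11/3.
E[R^2 | S = 3] = (11/3) / (1/4) = 44/3.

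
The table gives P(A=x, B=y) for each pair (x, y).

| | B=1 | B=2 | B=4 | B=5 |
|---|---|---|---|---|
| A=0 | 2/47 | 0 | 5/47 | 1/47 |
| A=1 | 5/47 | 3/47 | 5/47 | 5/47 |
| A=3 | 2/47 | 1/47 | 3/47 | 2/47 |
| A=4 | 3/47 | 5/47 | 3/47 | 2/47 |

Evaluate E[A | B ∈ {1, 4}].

P(B ∈ {1, 4}) = 28/47.
Σ A·P over the event = 0·(2/47) + 0·(5/47) + 1·(5/47) + 1·(5/47) + 3·(2/47) + 3·(3/47) + 4·(3/47) + 4·(3/47) = 49/47.
E[A | B ∈ {1, 4}] = (49/47) / (28/47) = 7/4.

7/4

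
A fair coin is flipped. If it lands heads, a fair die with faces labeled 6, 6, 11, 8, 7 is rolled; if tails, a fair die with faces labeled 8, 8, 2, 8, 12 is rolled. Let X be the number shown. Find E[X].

E[X | heads] = (6+6+11+8+7)/5 = 38/5.
E[X | tails] = (8+8+2+8+12)/5 = 38/5.
By the law of total expectation,
E[X] = (1/2)·(38/5) + (1/2)·(38/5) = 38/5.

38/5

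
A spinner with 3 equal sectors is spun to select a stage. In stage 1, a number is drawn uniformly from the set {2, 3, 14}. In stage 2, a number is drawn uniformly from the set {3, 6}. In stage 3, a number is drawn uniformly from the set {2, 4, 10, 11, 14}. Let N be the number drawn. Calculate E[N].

571/90

E[N | stage 1] = (2+3+14)/3 = 19/3.
E[N | stage 2] = (3+6)/2 = 9/2.
E[N | stage 3] = (2+4+10+11+14)/5 = 41/5.
By the law of total expectation,
E[N] = (1/3)·(19/3) + (1/3)·(9/2) + (1/3)·(41/5) = 571/90.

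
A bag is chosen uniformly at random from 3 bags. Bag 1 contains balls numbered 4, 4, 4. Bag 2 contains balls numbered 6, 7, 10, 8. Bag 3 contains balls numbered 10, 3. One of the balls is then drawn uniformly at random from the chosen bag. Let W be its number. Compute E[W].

E[W | bag 1] = (4+4+4)/3 = 4.
E[W | bag 2] = (6+7+10+8)/4 = 31/4.
E[W | bag 3] = (10+3)/2 = 13/2.
By the law of total expectation,
E[W] = (1/3)·(4) + (1/3)·(31/4) + (1/3)·(13/2) = 73/12.

73/12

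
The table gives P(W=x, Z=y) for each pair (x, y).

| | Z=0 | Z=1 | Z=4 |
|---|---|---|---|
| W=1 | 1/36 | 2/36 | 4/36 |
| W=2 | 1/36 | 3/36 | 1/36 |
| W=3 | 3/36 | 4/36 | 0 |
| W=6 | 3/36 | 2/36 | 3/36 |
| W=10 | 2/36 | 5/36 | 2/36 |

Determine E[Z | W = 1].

18/7

P(W = 1) = 7/36.
Σ Z·P over the event = 0·(1/36) + 1·(2/36) + 4·(4/36) = 1/2.
E[Z | W = 1] = (1/2) / (7/36) = 18/7.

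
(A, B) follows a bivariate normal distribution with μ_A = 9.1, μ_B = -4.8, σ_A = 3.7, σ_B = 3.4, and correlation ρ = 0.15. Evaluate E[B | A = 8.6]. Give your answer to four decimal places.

The regression of B on A has slope ρ·σ_B/σ_A and passes through (μ_A, μ_B).
E[B | A=8.6] = -4.8 + (0.15)·(3.4/3.7)·(8.6 − (9.1)) = -4.8 + (0.13784)·(-0.5) = -4.8689.

-4.8689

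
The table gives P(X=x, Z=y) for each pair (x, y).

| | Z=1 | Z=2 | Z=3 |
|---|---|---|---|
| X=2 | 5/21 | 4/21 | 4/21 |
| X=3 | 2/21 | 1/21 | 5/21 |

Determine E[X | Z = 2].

P(Z = 2) = 5/21.
Σ X·P over the event = 2·(4/21) + 3·(1/21) = 11/21.
E[X | Z = 2] = (11/21) / (5/21) = 11/5.

11/5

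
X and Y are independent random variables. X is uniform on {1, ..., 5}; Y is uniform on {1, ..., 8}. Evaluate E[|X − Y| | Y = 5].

2

Outcomes with Y = 5: (1,5), (2,5), (3,5), (4,5), (5,5), each with probability 1/40.
E[|X − Y| | Y = 5] = (4 + 3 + 2 + 1 + 0) / 5 = 2.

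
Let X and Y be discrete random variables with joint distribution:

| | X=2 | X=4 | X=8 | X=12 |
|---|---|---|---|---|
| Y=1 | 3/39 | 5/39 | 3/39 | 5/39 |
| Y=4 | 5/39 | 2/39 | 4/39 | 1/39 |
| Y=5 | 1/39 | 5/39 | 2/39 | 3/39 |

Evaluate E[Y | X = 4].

P(X = 4) = 4/13.
Σ Y·P over the event = 1·(5/39) + 4·(2/39) + 5·(5/39) = 38/39.
E[Y | X = 4] = (38/39) / (4/13) = 19/6.

19/6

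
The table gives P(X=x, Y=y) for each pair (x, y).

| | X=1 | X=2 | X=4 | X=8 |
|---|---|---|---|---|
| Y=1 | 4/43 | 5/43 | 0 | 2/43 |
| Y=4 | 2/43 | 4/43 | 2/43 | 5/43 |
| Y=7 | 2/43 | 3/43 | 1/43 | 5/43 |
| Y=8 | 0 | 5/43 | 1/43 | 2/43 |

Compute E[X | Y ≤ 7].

4

P(Y ≤ 7) = 35/43.
Summing X·P(X=x,Y=y) over the conditioning event gives 140/43.
E[X | Y ≤ 7] = (140/43) / (35/43) = 4.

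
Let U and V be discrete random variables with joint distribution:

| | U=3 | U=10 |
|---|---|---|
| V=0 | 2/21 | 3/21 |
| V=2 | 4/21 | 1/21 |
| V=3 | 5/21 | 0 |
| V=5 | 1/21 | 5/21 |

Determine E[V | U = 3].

P(U = 3) = 4/7.
Σ V·P over the event = 0·(2/21) + 2·(4/21) + 3·(5/21) + 5·(1/21) = 4/3.
E[V | U = 3] = (4/3) / (4/7) = 7/3.

7/3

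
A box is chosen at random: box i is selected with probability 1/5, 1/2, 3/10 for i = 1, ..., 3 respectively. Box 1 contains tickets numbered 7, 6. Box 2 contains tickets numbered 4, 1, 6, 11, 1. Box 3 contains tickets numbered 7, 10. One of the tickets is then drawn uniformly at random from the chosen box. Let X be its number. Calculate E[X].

E[X | box 1] = (7+6)/2 = 13/2.
E[X | box 2] = (4+1+6+11+1)/5 = 23/5.
E[X | box 3] = (7+10)/2 = 17/2.
By the law of total expectation,
E[X] = (1/5)·(13/2) + (1/2)·(23/5) + (3/10)·(17/2) = 123/20.

123/20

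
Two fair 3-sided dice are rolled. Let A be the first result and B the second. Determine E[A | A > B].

8/3

Outcomes with A > B: (2,1), (3,1), (3,2), each with probability 1/9.
E[A | A > B] = (2 + 3 + 3) / 3 = 8/3.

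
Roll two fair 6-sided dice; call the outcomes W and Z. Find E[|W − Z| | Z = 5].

11/6

Outcomes with Z = 5: (1,5), (2,5), (3,5), (4,5), (5,5), (6,5), each with probability 1/36.
E[|W − Z| | Z = 5] = (4 + 3 + 2 + 1 + 0 + 1) / 6 = 11/6.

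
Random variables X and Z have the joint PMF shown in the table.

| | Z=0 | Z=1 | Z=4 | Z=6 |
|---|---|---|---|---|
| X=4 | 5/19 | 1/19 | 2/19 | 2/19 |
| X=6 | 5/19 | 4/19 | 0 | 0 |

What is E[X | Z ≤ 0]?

5

P(Z ≤ 0) = 10/19.
Σ X·P over the event = 4·(5/19) + 6·(5/19) = 50/19.
E[X | Z ≤ 0] = (50/19) / (10/19) = 5.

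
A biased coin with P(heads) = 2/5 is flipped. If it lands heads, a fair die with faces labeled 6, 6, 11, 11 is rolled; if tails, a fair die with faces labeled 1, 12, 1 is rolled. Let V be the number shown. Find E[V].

31/5

E[V | heads] = (6+6+11+11)/4 = 17/2.
E[V | tails] = (1+12+1)/3 = 14/3.
E[V] = (2/5)·(17/2) + (3/5)·(14/3) = 31/5.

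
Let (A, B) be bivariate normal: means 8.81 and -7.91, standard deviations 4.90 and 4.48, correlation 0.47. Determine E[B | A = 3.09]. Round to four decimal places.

-10.3680

For a bivariate normal, E[B | A=x] = μ_B + ρ·(σ_B/σ_A)·(x − μ_A).
E[B | A=3.09] = -7.91 + (0.47)·(4.48/4.90)·(3.09 − (8.81)) = -7.91 + (0.429714)·(-5.72) = -10.3680.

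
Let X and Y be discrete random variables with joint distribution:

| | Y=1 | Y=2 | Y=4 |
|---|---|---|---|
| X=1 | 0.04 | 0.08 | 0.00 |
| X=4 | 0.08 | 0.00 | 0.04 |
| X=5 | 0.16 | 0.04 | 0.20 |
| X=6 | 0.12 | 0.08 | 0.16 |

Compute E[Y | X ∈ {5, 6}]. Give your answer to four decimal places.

2.5789

P(X ∈ {5, 6}) = 0.76.
Summing Y·P(X=x,Y=y) over the conditioning event gives 1.96.
E[Y | X ∈ {5, 6}] = (1.96) / (0.76) = 2.5789.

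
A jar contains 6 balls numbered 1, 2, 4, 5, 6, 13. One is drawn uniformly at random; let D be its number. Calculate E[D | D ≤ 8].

18/5

P(D ≤ 8) = 5/6.
Σ over the event: 1·1/6 + 2·1/6 + 4·1/6 + 5·1/6 + 6·1/6 = 3.
E[D | D ≤ 8] = (3) / (5/6) = 18/5.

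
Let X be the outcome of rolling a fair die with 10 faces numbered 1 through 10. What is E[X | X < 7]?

7/2

Given X < 7, X is equally likely to be any of {1, 2, 3, 4, 5, 6}.
E[X | X < 7] = (1 + 2 + 3 + 4 + 5 + 6) / 6 = 7/2.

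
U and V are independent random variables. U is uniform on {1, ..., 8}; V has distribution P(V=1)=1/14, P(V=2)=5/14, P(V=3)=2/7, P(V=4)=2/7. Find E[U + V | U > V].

615/73

P(U > V) = 73/112.
Summing (U+V)·P(x,y) over outcomes with U > V gives 615/112.
E[U + V | U > V] = (615/112) / (73/112) = 615/73.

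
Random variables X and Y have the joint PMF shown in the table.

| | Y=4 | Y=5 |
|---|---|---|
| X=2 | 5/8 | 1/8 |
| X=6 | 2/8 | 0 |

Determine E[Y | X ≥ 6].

4

P(X ≥ 6) = 1/4.
Summing Y·P(X=x,Y=y) over the conditioning event gives 1.
E[Y | X ≥ 6] = (1) / (1/4) = 4.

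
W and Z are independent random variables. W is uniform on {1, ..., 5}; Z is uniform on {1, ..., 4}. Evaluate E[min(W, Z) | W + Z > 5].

P(W + Z > 5) = 1/2.
Summing min(W,Z)·P(x,y) over outcomes with W + Z > 5 gives 27/20.
E[min(W, Z) | W + Z > 5] = (27/20) / (1/2) = 27/10.

27/10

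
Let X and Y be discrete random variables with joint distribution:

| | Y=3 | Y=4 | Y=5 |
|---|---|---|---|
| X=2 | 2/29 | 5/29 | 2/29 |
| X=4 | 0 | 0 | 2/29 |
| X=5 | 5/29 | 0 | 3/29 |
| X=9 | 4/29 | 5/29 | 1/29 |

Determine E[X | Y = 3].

P(Y = 3) = 11/29.
Summing X·P(X=x,Y=y) over the conditioning event gives 65/29.
E[X | Y = 3] = (65/29) / (11/29) = 65/11.

65/11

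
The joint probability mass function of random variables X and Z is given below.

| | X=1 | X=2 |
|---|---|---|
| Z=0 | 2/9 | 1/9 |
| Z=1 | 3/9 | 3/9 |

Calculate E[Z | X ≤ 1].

P(X ≤ 1) = 5/9.
Σ Z·P over the event = 0·(2/9) + 1·(3/9) = 1/3.
E[Z | X ≤ 1] = (1/3) / (5/9) = 3/5.

3/5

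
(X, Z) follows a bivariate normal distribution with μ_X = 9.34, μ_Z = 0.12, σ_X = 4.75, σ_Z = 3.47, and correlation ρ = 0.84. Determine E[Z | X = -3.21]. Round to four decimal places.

E[Z | X=x] = μ_Z + ρ(σ_Z/σ_X)(x − μ_X) for jointly normal variables.
E[Z | X=-3.21] = 0.12 + (0.84)·(3.47/4.75)·(-3.21 − (9.34)) = 0.12 + (0.61364)·(-12.55) = -7.5812.

-7.5812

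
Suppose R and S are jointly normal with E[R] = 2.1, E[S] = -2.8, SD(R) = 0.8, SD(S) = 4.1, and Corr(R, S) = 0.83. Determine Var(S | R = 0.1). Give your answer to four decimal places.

The conditional variance in a bivariate normal is σ_S²(1 − ρ²), independent of x.
Var(S | R=0.1) = (4.1)²·(1 − (0.83)²) = 16.81·0.3111 = 5.2296.

5.2296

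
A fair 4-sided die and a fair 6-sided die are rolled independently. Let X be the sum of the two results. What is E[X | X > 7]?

P(X > 7) = 1/4.
Σ over the event: 8·1/8 + 9·1/12 + 10·1/24 = 13/6.
E[X | X > 7] = (13/6) / (1/4) = 26/3.

26/3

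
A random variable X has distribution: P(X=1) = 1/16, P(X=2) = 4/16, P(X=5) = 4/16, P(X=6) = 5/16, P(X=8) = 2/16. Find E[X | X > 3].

P(X > 3) = 11/16.
Σ over the event: 5·1/4 + 6·5/16 + 8·1/8 = 33/8.
E[X | X > 3] = (33/8) / (11/16) = 6.

6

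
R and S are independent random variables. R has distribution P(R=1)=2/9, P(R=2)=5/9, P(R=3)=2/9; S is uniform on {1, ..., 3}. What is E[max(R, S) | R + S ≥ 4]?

P(R + S ≥ 4) = 2/3.
Summing max(R,S)·P(x,y) over outcomes with R + S ≥ 4 gives 49/27.
E[max(R, S) | R + S ≥ 4] = (49/27) / (2/3) = 49/18.

49/18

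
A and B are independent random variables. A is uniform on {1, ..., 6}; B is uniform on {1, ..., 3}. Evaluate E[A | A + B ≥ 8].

17/3

P(A + B ≥ 8) = 1/6.
Summing A·P(x,y) over outcomes with A + B ≥ 8 gives 17/18.
E[A | A + B ≥ 8] = (17/18) / (1/6) = 17/3.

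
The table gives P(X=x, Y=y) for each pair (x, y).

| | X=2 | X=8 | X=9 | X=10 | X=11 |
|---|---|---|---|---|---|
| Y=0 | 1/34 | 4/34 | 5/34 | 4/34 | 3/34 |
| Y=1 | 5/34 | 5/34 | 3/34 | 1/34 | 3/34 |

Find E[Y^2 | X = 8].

5/9

P(X = 8) = 9/34.
Summing Y^2·P(X=x,Y=y) over the conditioning event gives 5/34.
E[Y^2 | X = 8] = (5/34) / (9/34) = 5/9.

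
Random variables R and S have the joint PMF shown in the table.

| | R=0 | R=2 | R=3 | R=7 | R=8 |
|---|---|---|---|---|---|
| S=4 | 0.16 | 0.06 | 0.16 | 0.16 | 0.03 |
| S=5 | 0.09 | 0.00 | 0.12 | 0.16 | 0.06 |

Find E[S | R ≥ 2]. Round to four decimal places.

4.4533

P(R ≥ 2) = 0.75.
Σ S·P over the event = 4·(0.06) + 4·(0.16) + 5·(0.12) + 4·(0.16) + 5·(0.16) + 4·(0.03) + 5·(0.06) = 3.34.
E[S | R ≥ 2] = (3.34) / (0.75) = 4.4533.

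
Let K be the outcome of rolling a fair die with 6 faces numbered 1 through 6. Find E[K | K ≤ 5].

Given K ≤ 5, K is equally likely to be any of {1, 2, 3, 4, 5}.
E[K | K ≤ 5] = (1 + 2 + 3 + 4 + 5) / 5 = 3.

3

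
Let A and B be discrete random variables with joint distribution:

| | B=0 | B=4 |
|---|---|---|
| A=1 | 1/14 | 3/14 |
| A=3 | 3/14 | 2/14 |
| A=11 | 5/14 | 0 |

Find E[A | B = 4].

P(B = 4) = 5/14.
Σ A·P over the event = 1·(3/14) + 3·(2/14) = 9/14.
E[A | B = 4] = (9/14) / (5/14) = 9/5.

9/5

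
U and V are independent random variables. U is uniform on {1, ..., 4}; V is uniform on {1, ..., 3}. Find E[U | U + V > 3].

26/9

P(U + V > 3) = 3/4.
Summing U·P(x,y) over outcomes with U + V > 3 gives 13/6.
E[U | U + V > 3] = (13/6) / (3/4) = 26/9.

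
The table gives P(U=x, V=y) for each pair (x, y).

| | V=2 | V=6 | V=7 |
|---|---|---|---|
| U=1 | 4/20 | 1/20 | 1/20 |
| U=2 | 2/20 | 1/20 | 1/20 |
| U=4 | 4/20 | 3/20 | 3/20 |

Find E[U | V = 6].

P(V = 6) = 1/4.
Σ U·P over the event = 1·(1/20) + 2·(1/20) + 4·(3/20) = 3/4.
E[U | V = 6] = (3/4) / (1/4) = 3.

3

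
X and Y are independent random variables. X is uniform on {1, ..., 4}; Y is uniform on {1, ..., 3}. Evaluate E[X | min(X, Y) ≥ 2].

Outcomes with min(X, Y) ≥ 2: (2,2), (2,3), (3,2), (3,3), (4,2), (4,3), each with probability 1/12.
E[X | min(X, Y) ≥ 2] = (2 + 2 + 3 + 3 + 4 + 4) / 6 = 3.

3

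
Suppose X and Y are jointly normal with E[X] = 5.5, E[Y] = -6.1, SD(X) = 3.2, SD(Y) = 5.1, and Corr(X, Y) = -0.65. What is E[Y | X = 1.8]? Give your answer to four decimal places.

The regression of Y on X has slope ρ·σ_Y/σ_X and passes through (μ_X, μ_Y).
E[Y | X=1.8] = -6.1 + (-0.65)·(5.1/3.2)·(1.8 − (5.5)) = -6.1 + (-1.03594)·(-3.7) = -2.2670.

-2.2670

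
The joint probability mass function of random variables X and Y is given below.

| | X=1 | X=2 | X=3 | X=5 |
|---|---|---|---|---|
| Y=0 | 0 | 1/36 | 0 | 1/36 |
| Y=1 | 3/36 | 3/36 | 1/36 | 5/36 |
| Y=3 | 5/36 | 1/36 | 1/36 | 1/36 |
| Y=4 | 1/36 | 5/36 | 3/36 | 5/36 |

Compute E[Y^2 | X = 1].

64/9

P(X = 1) = 1/4.
Σ Y^2·P over the event = 1·(3/36) + 9·(5/36) + 16·(1/36) = 16/9.
E[Y^2 | X = 1] = (16/9) / (1/4) = 64/9.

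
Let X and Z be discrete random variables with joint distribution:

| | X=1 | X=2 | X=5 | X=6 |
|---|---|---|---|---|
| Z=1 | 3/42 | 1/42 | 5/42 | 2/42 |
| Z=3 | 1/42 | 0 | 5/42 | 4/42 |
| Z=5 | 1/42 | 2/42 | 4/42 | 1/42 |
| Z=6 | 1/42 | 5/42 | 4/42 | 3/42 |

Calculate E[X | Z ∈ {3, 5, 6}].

P(Z ∈ {3, 5, 6}) = 31/42.
Summing X·P(X=x,Z=y) over the conditioning event gives 65/21.
E[X | Z ∈ {3, 5, 6}] = (65/21) / (31/42) = 130/31.

130/31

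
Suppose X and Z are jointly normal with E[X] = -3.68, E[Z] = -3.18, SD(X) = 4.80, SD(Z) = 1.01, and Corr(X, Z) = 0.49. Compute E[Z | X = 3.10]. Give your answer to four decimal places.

-2.4810

For a bivariate normal, E[Z | X=x] = μ_Z + ρ·(σ_Z/σ_X)·(x − μ_X).
E[Z | X=3.10] = -3.18 + (0.49)·(1.01/4.80)·(3.10 − (-3.68)) = -3.18 + (0.1031)·(6.78) = -2.4810.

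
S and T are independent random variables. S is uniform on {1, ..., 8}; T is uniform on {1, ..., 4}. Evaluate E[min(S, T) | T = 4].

13/4

Outcomes with T = 4: (1,4), (2,4), (3,4), (4,4), (5,4), (6,4), (7,4), (8,4), each with probability 1/32.
E[min(S, T) | T = 4] = (1 + 2 + 3 + 4 + 4 + 4 + 4 + 4) / 8 = 13/4.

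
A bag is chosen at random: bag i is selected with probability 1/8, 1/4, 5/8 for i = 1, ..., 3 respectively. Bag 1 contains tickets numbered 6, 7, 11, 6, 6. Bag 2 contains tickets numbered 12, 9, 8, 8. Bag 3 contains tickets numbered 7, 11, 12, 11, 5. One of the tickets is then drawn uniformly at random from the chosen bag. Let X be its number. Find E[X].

E[X | bag 1] = (6+7+11+6+6)/5 = 36/5.
E[X | bag 2] = (12+9+8+8)/4 = 37/4.
E[X | bag 3] = (7+11+12+11+5)/5 = 46/5.
By the law of total expectation,
E[X] = (1/8)·(36/5) + (1/4)·(37/4) + (5/8)·(46/5) = 717/80.

717/80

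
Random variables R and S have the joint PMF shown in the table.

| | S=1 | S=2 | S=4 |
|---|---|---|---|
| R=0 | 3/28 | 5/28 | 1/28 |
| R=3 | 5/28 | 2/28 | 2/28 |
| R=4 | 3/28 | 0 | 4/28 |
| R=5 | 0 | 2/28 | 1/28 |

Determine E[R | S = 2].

P(S = 2) = 9/28.
Σ R·P over the event = 0·(5/28) + 3·(2/28) + 5·(2/28) = 4/7.
E[R | S = 2] = (4/7) / (9/28) = 16/9.

16/9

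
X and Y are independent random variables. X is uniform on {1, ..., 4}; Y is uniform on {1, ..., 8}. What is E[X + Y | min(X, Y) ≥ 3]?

P(min(X, Y) ≥ 3) = 3/8.
Summing (X+Y)·P(x,y) over outcomes with min(X, Y) ≥ 3 gives 27/8.
E[X + Y | min(X, Y) ≥ 3] = (27/8) / (3/8) = 9.

9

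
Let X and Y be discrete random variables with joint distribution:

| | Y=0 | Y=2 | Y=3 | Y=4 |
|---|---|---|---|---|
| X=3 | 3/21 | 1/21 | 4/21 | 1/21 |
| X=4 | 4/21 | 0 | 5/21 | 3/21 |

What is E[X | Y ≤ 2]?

P(Y ≤ 2) = 8/21.
Σ X·P over the event = 3·(3/21) + 3·(1/21) + 4·(4/21) = 4/3.
E[X | Y ≤ 2] = (4/3) / (8/21) = 7/2.

7/2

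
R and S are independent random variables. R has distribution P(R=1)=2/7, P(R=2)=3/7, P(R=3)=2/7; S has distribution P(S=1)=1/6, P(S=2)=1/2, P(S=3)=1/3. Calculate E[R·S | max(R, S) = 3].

63/11

P(max(R, S) = 3) = 11/21.
Summing RS·P(x,y) over outcomes with max(R, S) = 3 gives 3.
E[R·S | max(R, S) = 3] = (3) / (11/21) = 63/11.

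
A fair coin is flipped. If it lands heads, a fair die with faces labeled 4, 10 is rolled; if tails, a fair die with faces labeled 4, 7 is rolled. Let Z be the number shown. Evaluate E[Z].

25/4

E[Z | heads] = (4+10)/2 = 7.
E[Z | tails] = (4+7)/2 = 11/2.
E[Z] = (1/2)·(7) + (1/2)·(11/2) = 25/4.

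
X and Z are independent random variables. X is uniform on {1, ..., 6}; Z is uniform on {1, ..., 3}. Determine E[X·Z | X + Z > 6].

Outcomes with X + Z > 6: (4,3), (5,2), (5,3), (6,1), (6,2), (6,3), each with probability 1/18.
E[X·Z | X + Z > 6] = (12 + 10 + 15 + 6 + 12 + 18) / 6 = 73/6.

73/6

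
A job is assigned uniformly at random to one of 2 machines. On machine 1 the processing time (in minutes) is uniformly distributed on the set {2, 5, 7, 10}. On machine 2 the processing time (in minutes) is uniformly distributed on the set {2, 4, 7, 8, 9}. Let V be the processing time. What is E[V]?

E[V | machine 1] = (2+5+7+10)/4 = 6.
E[V | machine 2] = (2+4+7+8+9)/5 = 6.
E[V] = (1/2)·(6) + (1/2)·(6) = 6.

6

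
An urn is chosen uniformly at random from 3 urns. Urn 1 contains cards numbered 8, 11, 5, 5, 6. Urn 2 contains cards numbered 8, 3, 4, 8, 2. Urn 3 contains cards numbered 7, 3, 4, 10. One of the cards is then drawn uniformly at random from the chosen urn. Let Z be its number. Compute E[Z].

E[Z | urn 1] = (8+11+5+5+6)/5 = 7.
E[Z | urn 2] = (8+3+4+8+2)/5 = 5.
E[Z | urn 3] = (7+3+4+10)/4 = 6.
E[Z] = (1/3)·(7) + (1/3)·(5) + (1/3)·(6) = 6.

6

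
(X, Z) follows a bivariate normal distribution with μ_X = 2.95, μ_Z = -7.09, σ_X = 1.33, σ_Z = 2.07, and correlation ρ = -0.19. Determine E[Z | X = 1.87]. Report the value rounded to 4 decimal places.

-6.7706

E[Z | X=x] = μ_Z + ρ(σ_Z/σ_X)(x − μ_X) for jointly normal variables.
E[Z | X=1.87] = -7.09 + (-0.19)·(2.07/1.33)·(1.87 − (2.95)) = -7.09 + (-0.29571)·(-1.08) = -6.7706.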